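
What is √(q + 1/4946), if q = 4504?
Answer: √110180978610/4946 ≈ 67.112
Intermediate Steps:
√(q + 1/4946) = √(4504 + 1/4946) = √(22276785/4946) = √110180978610/4946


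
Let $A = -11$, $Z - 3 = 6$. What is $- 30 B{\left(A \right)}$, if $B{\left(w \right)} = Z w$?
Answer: $2970$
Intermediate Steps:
$Z = 9$ ($Z = 3 + 6 = 9$)
$B{\left(w \right)} = 9 w$
$- 30 B{\left(A \right)} = - 30 \cdot 9 \left(-11\right) = \left(-30\right) \left(-99\right) = 2970$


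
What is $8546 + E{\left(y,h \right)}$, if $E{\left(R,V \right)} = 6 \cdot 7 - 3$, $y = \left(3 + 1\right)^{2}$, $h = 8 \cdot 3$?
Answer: $8585$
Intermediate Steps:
$h = 24$
$y = 16$ ($y = 4^{2} = 16$)
$E{\left(R,V \right)} = 39$ ($E{\left(R,V \right)} = 42 - 3 = 39$)
$8546 + E{\left(y,h \right)} = 8546 + 39 = 8585$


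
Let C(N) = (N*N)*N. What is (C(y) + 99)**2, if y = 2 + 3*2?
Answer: 373321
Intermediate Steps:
y = 8 (y = 2 + 6 = 8)
C(N) = N**3 (C(N) = N**2*N = N**3)
(C(y) + 99)**2 = (8**3 + 99)**2 = (512 + 99)**2 = 611**2 = 373321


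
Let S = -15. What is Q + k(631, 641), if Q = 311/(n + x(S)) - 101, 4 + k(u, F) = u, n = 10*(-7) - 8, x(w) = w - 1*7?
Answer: 52289/100 ≈ 522.89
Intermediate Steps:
x(w) = -7 + w (x(w) = w - 7 = -7 + w)
n = -78 (n = -70 - 8 = -78)
k(u, F) = -4 + u
Q = -10411/100 (Q = 311/(-78 + (-7 - 15)) - 101 = 311/(-78 - 22) - 101 = 311/(-100) - 101 = -1/100*311 - 101 = -311/100 - 101 = -10411/100 ≈ -104.11)
Q + k(631, 641) = -10411/100 + (-4 + 631) = -10411/100 + 627 = 52289/100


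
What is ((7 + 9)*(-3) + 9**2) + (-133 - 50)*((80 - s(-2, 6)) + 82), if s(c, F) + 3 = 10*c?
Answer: -33822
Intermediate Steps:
s(c, F) = -3 + 10*c
((7 + 9)*(-3) + 9**2) + (-133 - 50)*((80 - s(-2, 6)) + 82) = ((7 + 9)*(-3) + 9**2) + (-133 - 50)*((80 - (-3 + 10*(-2))) + 82) = (16*(-3) + 81) - 183*((80 - (-3 - 20)) + 82) = (-48 + 81) - 183*((80 - 1*(-23)) + 82) = 33 - 183*((80 + 23) + 82) = 33 - 183*(103 + 82) = 33 - 183*185 = 33 - 33855 = -33822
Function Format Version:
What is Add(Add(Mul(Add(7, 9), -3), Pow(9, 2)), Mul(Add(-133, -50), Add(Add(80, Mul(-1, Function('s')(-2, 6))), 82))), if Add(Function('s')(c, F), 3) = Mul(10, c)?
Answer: -33822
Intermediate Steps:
Function('s')(c, F) = Add(-3, Mul(10, c))
Add(Add(Mul(Add(7, 9), -3), Pow(9, 2)), Mul(Add(-133, -50), Add(Add(80, Mul(-1, Function('s')(-2, 6))), 82))) = Add(Add(Mul(Add(7, 9), -3), Pow(9, 2)), Mul(Add(-133, -50), Add(Add(80, Mul(-1, Add(-3, Mul(10, -2)))), 82))) = Add(Add(Mul(16, -3), 81), Mul(-183, Add(Add(80, Mul(-1, Add(-3, -20))), 82))) = Add(Add(-48, 81), Mul(-183, Add(Add(80, Mul(-1, -23)), 82))) = Add(33, Mul(-183, Add(Add(80, 23), 82))) = Add(33, Mul(-183, Add(103, 82))) = Add(33, Mul(-183, 185)) = Add(33, -33855) = -33822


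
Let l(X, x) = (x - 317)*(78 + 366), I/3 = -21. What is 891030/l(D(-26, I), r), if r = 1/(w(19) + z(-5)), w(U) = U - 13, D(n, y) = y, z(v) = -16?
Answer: -106075/16761 ≈ -6.3287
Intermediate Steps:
I = -63 (I = 3*(-21) = -63)
w(U) = -13 + U
r = -⅒ (r = 1/((-13 + 19) - 16) = 1/(6 - 16) = 1/(-10) = -⅒ ≈ -0.10000)
l(X, x) = -140748 + 444*x (l(X, x) = (-317 + x)*444 = -140748 + 444*x)
891030/l(D(-26, I), r) = 891030/(-140748 + 444*(-⅒)) = 891030/(-140748 - 222/5) = 891030/(-703962/5) = 891030*(-5/703962) = -106075/16761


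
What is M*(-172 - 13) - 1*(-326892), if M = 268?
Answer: 277312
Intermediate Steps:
M*(-172 - 13) - 1*(-326892) = 268*(-172 - 13) - 1*(-326892) = 268*(-185) + 326892 = -49580 + 326892 = 277312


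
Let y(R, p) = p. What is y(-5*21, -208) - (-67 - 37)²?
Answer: -11024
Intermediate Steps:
y(-5*21, -208) - (-67 - 37)² = -208 - (-67 - 37)² = -208 - 1*(-104)² = -208 - 1*10816 = -208 - 10816 = -11024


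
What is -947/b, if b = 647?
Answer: -947/647 ≈ -1.4637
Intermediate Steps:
-947/b = -947/647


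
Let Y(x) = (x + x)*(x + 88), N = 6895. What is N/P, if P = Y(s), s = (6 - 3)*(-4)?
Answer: -6895/1824 ≈ -3.7802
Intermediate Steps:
s = -12 (s = 3*(-4) = -12)
Y(x) = 2*x*(88 + x) (Y(x) = (2*x)*(88 + x) = 2*x*(88 + x))
P = -1824 (P = 2*(-12)*(88 - 12) = 2*(-12)*76 = -1824)
N/P = 6895/(-1824) = 6895*(-1/1824) = -6895/1824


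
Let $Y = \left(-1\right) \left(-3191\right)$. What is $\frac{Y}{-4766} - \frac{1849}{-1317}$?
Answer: $\frac{4609787}{6276822} \approx 0.73441$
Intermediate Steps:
$Y = 3191$
$\frac{Y}{-4766} - \frac{1849}{-1317} = \frac{3191}{-4766} - \frac{1849}{-1317} = 3191 \left(- \frac{1}{4766}\right) - - \frac{1849}{1317} = - \frac{3191}{4766} + \frac{1849}{1317} = \frac{4609787}{6276822}$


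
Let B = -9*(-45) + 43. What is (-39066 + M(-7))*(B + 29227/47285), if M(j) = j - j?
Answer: -828703424862/47285 ≈ -1.7526e+7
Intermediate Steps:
M(j) = 0
B = 448 (B = 405 + 43 = 448)
(-39066 + M(-7))*(B + 29227/47285) = (-39066 + 0)*(448 + 29227/47285) = -39066*(448 + 29227*(1/47285)) = -39066*(448 + 29227/47285) = -39066*21212907/47285 = -828703424862/47285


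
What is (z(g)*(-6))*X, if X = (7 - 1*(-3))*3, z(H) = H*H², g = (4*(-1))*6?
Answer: 2488320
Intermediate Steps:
g = -24 (g = -4*6 = -24)
z(H) = H³
X = 30 (X = (7 + 3)*3 = 10*3 = 30)
(z(g)*(-6))*X = ((-24)³*(-6))*30 = -13824*(-6)*30 = 82944*30 = 2488320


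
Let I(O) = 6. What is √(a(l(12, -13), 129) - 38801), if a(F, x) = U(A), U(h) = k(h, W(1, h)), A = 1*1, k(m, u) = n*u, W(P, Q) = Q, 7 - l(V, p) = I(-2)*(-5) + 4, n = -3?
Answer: 2*I*√9701 ≈ 196.99*I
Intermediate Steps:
l(V, p) = 33 (l(V, p) = 7 - (6*(-5) + 4) = 7 - (-30 + 4) = 7 - 1*(-26) = 7 + 26 = 33)
k(m, u) = -3*u
A = 1
U(h) = -3*h
a(F, x) = -3 (a(F, x) = -3*1 = -3)
√(a(l(12, -13), 129) - 38801) = √(-3 - 38801) = √(-38804) = 2*I*√9701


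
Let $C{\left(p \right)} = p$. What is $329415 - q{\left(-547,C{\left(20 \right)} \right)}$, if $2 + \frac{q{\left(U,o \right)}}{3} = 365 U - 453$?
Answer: $929745$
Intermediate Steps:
$q{\left(U,o \right)} = -1365 + 1095 U$ ($q{\left(U,o \right)} = -6 + 3 \left(365 U - 453\right) = -6 + 3 \left(-453 + 365 U\right) = -6 + \left(-1359 + 1095 U\right) = -1365 + 1095 U$)
$329415 - q{\left(-547,C{\left(20 \right)} \right)} = 329415 - \left(-1365 + 1095 \left(-547\right)\right) = 329415 - \left(-1365 - 598965\right) = 329415 - -600330 = 329415 + 600330 = 929745$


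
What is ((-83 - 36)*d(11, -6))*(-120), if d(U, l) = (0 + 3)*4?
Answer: 171360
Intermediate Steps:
d(U, l) = 12 (d(U, l) = 3*4 = 12)
((-83 - 36)*d(11, -6))*(-120) = ((-83 - 36)*12)*(-120) = -119*12*(-120) = -1428*(-120) = 171360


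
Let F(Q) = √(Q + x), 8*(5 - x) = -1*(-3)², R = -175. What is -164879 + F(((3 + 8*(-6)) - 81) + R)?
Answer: -164879 + I*√4718/4 ≈ -1.6488e+5 + 17.172*I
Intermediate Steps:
x = 49/8 (x = 5 - (-1)*(-3)²/8 = 5 - (-1)*9/8 = 5 - ⅛*(-9) = 5 + 9/8 = 49/8 ≈ 6.1250)
F(Q) = √(49/8 + Q) (F(Q) = √(Q + 49/8) = √(49/8 + Q))
-164879 + F(((3 + 8*(-6)) - 81) + R) = -164879 + √(98 + 16*(((3 + 8*(-6)) - 81) - 175))/4 = -164879 + √(98 + 16*(((3 - 48) - 81) - 175))/4 = -164879 + √(98 + 16*((-45 - 81) - 175))/4 = -164879 + √(98 + 16*(-126 - 175))/4 = -164879 + √(98 + 16*(-301))/4 = -164879 + √(98 - 4816)/4 = -164879 + √(-4718)/4 = -164879 + (I*√4718)/4 = -164879 + I*√4718/4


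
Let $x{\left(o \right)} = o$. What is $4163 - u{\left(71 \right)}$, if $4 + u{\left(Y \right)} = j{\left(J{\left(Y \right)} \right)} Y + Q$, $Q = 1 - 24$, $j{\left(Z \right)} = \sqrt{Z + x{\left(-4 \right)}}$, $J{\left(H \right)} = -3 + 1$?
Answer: $4190 - 71 i \sqrt{6} \approx 4190.0 - 173.91 i$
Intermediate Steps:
$J{\left(H \right)} = -2$
$j{\left(Z \right)} = \sqrt{-4 + Z}$ ($j{\left(Z \right)} = \sqrt{Z - 4} = \sqrt{-4 + Z}$)
$Q = -23$ ($Q = 1 - 24 = -23$)
$u{\left(Y \right)} = -27 + i Y \sqrt{6}$ ($u{\left(Y \right)} = -4 + \left(\sqrt{-4 - 2} Y - 23\right) = -4 + \left(\sqrt{-6} Y - 23\right) = -4 + \left(i \sqrt{6} Y - 23\right) = -4 + \left(i Y \sqrt{6} - 23\right) = -4 + \left(-23 + i Y \sqrt{6}\right) = -27 + i Y \sqrt{6}$)
$4163 - u{\left(71 \right)} = 4163 - \left(-27 + i 71 \sqrt{6}\right) = 4163 - \left(-27 + 71 i \sqrt{6}\right) = 4163 + \left(27 - 71 i \sqrt{6}\right) = 4190 - 71 i \sqrt{6}$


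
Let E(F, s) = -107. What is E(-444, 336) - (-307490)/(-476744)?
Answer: -25659549/238372 ≈ -107.65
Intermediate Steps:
E(-444, 336) - (-307490)/(-476744) = -107 - (-307490)/(-476744) = -107 - (-307490)*(-1)/476744 = -107 - 1*153745/238372 = -107 - 153745/238372 = -25659549/238372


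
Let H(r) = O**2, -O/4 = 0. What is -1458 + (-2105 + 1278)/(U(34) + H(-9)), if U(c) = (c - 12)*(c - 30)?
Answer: -129131/88 ≈ -1467.4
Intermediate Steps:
U(c) = (-30 + c)*(-12 + c) (U(c) = (-12 + c)*(-30 + c) = (-30 + c)*(-12 + c))
O = 0 (O = -4*0 = 0)
H(r) = 0 (H(r) = 0**2 = 0)
-1458 + (-2105 + 1278)/(U(34) + H(-9)) = -1458 + (-2105 + 1278)/((360 + 34**2 - 42*34) + 0) = -1458 - 827/((360 + 1156 - 1428) + 0) = -1458 - 827/(88 + 0) = -1458 - 827/88 = -129131/88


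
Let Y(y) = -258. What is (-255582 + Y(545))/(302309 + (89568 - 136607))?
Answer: -8528/8509 ≈ -1.0022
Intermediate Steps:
(-255582 + Y(545))/(302309 + (89568 - 136607)) = (-255582 - 258)/(302309 + (89568 - 136607)) = -255840/(302309 - 47039) = -255840/255270 = -255840*1/255270 = -8528/8509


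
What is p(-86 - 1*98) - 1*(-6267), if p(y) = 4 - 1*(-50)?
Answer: 6321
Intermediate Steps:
p(y) = 54 (p(y) = 4 + 50 = 54)
p(-86 - 1*98) - 1*(-6267) = 54 - 1*(-6267) = 54 + 6267 = 6321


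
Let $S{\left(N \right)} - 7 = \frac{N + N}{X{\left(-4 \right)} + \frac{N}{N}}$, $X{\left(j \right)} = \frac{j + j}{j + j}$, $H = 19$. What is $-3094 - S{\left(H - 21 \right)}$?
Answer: $-3099$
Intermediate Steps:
$X{\left(j \right)} = 1$ ($X{\left(j \right)} = \frac{2 j}{2 j} = 2 j \frac{1}{2 j} = 1$)
$S{\left(N \right)} = 7 + N$ ($S{\left(N \right)} = 7 + \frac{N + N}{1 + \frac{N}{N}} = 7 + \frac{2 N}{1 + 1} = 7 + \frac{2 N}{2} = 7 + 2 N \frac{1}{2} = 7 + N$)
$-3094 - S{\left(H - 21 \right)} = -3094 - \left(7 + \left(19 - 21\right)\right) = -3094 - \left(7 - 2\right) = -3094 - 5 = -3099$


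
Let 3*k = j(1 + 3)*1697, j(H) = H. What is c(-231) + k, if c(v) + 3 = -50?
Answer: 6629/3 ≈ 2209.7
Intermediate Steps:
c(v) = -53 (c(v) = -3 - 50 = -53)
k = 6788/3 (k = ((1 + 3)*1697)/3 = (4*1697)/3 = (⅓)*6788 = 6788/3 ≈ 2262.7)
c(-231) + k = -53 + 6788/3 = 6629/3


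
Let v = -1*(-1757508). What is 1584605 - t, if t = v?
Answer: -172903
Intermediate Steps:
v = 1757508
t = 1757508
1584605 - t = 1584605 - 1*1757508 = 1584605 - 1757508 = -172903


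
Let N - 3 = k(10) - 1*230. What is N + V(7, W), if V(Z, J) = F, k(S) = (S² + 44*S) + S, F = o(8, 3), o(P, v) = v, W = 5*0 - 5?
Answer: 326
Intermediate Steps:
W = -5 (W = 0 - 5 = -5)
F = 3
k(S) = S² + 45*S
V(Z, J) = 3
N = 323 (N = 3 + (10*(45 + 10) - 1*230) = 3 + (10*55 - 230) = 3 + (550 - 230) = 3 + 320 = 323)
N + V(7, W) = 323 + 3 = 326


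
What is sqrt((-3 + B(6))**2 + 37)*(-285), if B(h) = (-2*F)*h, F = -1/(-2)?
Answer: -285*sqrt(118) ≈ -3095.9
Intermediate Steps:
F = 1/2 (F = -1*(-1/2) = 1/2 ≈ 0.50000)
B(h) = -h (B(h) = (-2*1/2)*h = -h)
sqrt((-3 + B(6))**2 + 37)*(-285) = sqrt((-3 - 1*6)**2 + 37)*(-285) = sqrt((-3 - 6)**2 + 37)*(-285) = sqrt((-9)**2 + 37)*(-285) = sqrt(81 + 37)*(-285) = sqrt(118)*(-285) = -285*sqrt(118)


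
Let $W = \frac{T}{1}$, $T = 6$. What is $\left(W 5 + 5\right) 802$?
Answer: $28070$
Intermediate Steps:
$W = 6$ ($W = \frac{6}{1} = 6 \cdot 1 = 6$)
$\left(W 5 + 5\right) 802 = \left(6 \cdot 5 + 5\right) 802 = \left(30 + 5\right) 802 = 35 \cdot 802 = 28070$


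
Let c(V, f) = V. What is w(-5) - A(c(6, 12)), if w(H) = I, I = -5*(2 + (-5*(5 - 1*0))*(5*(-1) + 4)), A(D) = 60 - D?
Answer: -189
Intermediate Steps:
I = -135 (I = -5*(2 + (-5*(5 + 0))*(-5 + 4)) = -5*(2 - 5*5*(-1)) = -5*(2 - 25*(-1)) = -5*(2 + 25) = -5*27 = -135)
w(H) = -135
w(-5) - A(c(6, 12)) = -135 - (60 - 1*6) = -135 - (60 - 6) = -135 - 1*54 = -135 - 54 = -189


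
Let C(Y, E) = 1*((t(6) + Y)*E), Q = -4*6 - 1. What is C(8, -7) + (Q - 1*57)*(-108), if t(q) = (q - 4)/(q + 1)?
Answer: 8798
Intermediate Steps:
t(q) = (-4 + q)/(1 + q)
Q = -25 (Q = -24 - 1 = -25)
C(Y, E) = E*(2/7 + Y) (C(Y, E) = 1*(((-4 + 6)/(1 + 6) + Y)*E) = 1*((2/7 + Y)*E) = 1*(E*(2/7 + Y)) = E*(2/7 + Y))
C(8, -7) + (Q - 1*57)*(-108) = (1/7)*(-7)*(2 + 7*8) + (-25 - 1*57)*(-108) = (1/7)*(-7)*(2 + 56) + (-25 - 57)*(-108) = (1/7)*(-7)*58 - 82*(-108) = -58 + 8856 = 8798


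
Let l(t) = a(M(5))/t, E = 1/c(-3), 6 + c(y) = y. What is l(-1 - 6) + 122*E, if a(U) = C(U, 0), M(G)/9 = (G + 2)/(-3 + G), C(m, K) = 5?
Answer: -899/63 ≈ -14.270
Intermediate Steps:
c(y) = -6 + y
M(G) = 9*(2 + G)/(-3 + G) (M(G) = 9*((G + 2)/(-3 + G)) = 9*((2 + G)/(-3 + G)) = 9*(2 + G)/(-3 + G))
a(U) = 5
E = -⅑ (E = 1/(-6 - 3) = 1/(-9) = -⅑ ≈ -0.11111)
l(t) = 5/t
l(-1 - 6) + 122*E = 5/(-1 - 6) + 122*(-⅑) = 5/(-7) - 122/9 = 5*(-⅐) - 122/9 = -5/7 - 122/9 = -899/63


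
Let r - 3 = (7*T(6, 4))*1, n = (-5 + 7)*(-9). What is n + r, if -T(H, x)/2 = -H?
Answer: 69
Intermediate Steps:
T(H, x) = 2*H (T(H, x) = -(-2)*H = 2*H)
n = -18 (n = 2*(-9) = -18)
r = 87 (r = 3 + (7*(2*6))*1 = 3 + (7*12)*1 = 3 + 84*1 = 3 + 84 = 87)
n + r = -18 + 87 = 69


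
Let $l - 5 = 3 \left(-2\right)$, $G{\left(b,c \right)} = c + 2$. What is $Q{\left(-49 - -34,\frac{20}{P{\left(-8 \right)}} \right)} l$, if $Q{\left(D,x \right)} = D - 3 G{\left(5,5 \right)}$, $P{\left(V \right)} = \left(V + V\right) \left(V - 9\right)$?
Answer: $36$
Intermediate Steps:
$G{\left(b,c \right)} = 2 + c$
$P{\left(V \right)} = 2 V \left(-9 + V\right)$
$Q{\left(D,x \right)} = -21 + D$ ($Q{\left(D,x \right)} = D - 3 \left(2 + 5\right) = D - 21 = -21 + D$)
$l = -1$ ($l = 5 + 3 \left(-2\right) = 5 - 6 = -1$)
$Q{\left(-49 - -34,\frac{20}{P{\left(-8 \right)}} \right)} l = \left(-21 - 15\right) \left(-1\right) = \left(-36\right) \left(-1\right) = 36$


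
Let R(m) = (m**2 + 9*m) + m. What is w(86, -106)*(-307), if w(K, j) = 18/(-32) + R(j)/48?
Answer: -1038581/16 ≈ -64911.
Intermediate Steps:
R(m) = m**2 + 10*m
w(K, j) = -9/16 + j*(10 + j)/48 (w(K, j) = 18/(-32) + (j*(10 + j))/48 = 18*(-1/32) + (j*(10 + j))*(1/48) = -9/16 + j*(10 + j)/48)
w(86, -106)*(-307) = (-9/16 + (1/48)*(-106)*(10 - 106))*(-307) = (-9/16 + (1/48)*(-106)*(-96))*(-307) = (-9/16 + 212)*(-307) = (3383/16)*(-307) = -1038581/16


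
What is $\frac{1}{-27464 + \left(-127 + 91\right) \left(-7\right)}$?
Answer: $- \frac{1}{27212} \approx -3.6748 \cdot 10^{-5}$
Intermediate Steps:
$\frac{1}{-27464 + \left(-127 + 91\right) \left(-7\right)} = \frac{1}{-27464 - -252} = \frac{1}{-27464 + 252} = \frac{1}{-27212} = - \frac{1}{27212}$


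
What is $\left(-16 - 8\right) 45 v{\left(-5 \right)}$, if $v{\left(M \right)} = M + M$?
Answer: $10800$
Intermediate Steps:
$v{\left(M \right)} = 2 M$
$\left(-16 - 8\right) 45 v{\left(-5 \right)} = \left(-16 - 8\right) 45 \cdot 2 \left(-5\right) = \left(-16 - 8\right) 45 \left(-10\right) = \left(-24\right) 45 \left(-10\right) = \left(-1080\right) \left(-10\right) = 10800$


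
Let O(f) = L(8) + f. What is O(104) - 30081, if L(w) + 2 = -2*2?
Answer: -29983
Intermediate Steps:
L(w) = -6 (L(w) = -2 - 2*2 = -2 - 4 = -6)
O(f) = -6 + f
O(104) - 30081 = (-6 + 104) - 30081 = 98 - 30081 = -29983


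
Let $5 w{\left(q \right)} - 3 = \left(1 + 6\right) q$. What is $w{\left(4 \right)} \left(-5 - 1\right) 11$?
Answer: $- \frac{2046}{5} \approx -409.2$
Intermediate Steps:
$w{\left(q \right)} = \frac{3}{5} + \frac{7 q}{5}$ ($w{\left(q \right)} = \frac{3}{5} + \frac{\left(1 + 6\right) q}{5} = \frac{3}{5} + \frac{7 q}{5}$)
$w{\left(4 \right)} \left(-5 - 1\right) 11 = \left(\frac{3}{5} + \frac{7}{5} \cdot 4\right) \left(-5 - 1\right) 11 = \left(\frac{3}{5} + \frac{28}{5}\right) \left(-6\right) 11 = \frac{31}{5} \left(-6\right) 11 = \left(- \frac{186}{5}\right) 11 = - \frac{2046}{5}$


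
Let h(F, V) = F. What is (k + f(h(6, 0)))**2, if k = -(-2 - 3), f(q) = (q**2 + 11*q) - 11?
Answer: 9216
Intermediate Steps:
f(q) = -11 + q**2 + 11*q
k = 5 (k = -1*(-5) = 5)
(k + f(h(6, 0)))**2 = (5 + (-11 + 6**2 + 11*6))**2 = (5 + (-11 + 36 + 66))**2 = (5 + 91)**2 = 96**2 = 9216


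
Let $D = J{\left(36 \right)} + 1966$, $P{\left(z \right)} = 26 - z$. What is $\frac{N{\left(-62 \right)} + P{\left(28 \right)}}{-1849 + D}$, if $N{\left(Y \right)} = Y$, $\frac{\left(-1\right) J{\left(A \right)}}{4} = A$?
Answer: $\frac{64}{27} \approx 2.3704$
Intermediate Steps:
$J{\left(A \right)} = - 4 A$
$D = 1822$ ($D = \left(-4\right) 36 + 1966 = -144 + 1966 = 1822$)
$\frac{N{\left(-62 \right)} + P{\left(28 \right)}}{-1849 + D} = \frac{-62 + \left(26 - 28\right)}{-1849 + 1822} = \frac{-62 + \left(26 - 28\right)}{-27} = \left(-62 - 2\right) \left(- \frac{1}{27}\right) = \left(-64\right) \left(- \frac{1}{27}\right) = \frac{64}{27}$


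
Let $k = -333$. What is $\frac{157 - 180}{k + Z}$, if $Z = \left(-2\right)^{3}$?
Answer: $\frac{23}{341} \approx 0.067449$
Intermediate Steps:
$Z = -8$
$\frac{157 - 180}{k + Z} = \frac{157 - 180}{-333 - 8} = - \frac{23}{-341} = \left(-23\right) \left(- \frac{1}{341}\right) = \frac{23}{341}$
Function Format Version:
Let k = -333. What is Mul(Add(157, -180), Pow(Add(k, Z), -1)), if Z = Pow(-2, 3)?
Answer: Rational(23, 341) ≈ 0.067449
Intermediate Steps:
Z = -8
Mul(Add(157, -180), Pow(Add(k, Z), -1)) = Mul(Add(157, -180), Pow(Add(-333, -8), -1)) = Mul(-23, Pow(-341, -1)) = Mul(-23, Rational(-1, 341)) = Rational(23, 341)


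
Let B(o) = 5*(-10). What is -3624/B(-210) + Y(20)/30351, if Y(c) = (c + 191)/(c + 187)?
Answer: 11384179759/157066425 ≈ 72.480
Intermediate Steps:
Y(c) = (191 + c)/(187 + c)
B(o) = -50
-3624/B(-210) + Y(20)/30351 = -3624/(-50) + ((191 + 20)/(187 + 20))/30351 = -3624*(-1/50) + (211/207)*(1/30351) = 1812/25 + ((1/207)*211)*(1/30351) = 1812/25 + (211/207)*(1/30351) = 1812/25 + 211/6282657 = 11384179759/157066425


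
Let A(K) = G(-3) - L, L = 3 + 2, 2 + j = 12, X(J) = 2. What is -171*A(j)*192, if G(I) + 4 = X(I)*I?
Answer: 492480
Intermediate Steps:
G(I) = -4 + 2*I
j = 10 (j = -2 + 12 = 10)
L = 5
A(K) = -15 (A(K) = (-4 + 2*(-3)) - 1*5 = (-4 - 6) - 5 = -10 - 5 = -15)
-171*A(j)*192 = -171*(-15)*192 = 2565*192 = 492480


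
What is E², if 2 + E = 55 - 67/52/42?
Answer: 13383019225/4769856 ≈ 2805.8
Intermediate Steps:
E = 115685/2184 (E = -2 + (55 - 67/52/42) = -2 + (55 - 67*(1/52)/42) = -2 + (55 - 67/(52*42)) = -2 + (55 - 1*67/2184) = -2 + (55 - 67/2184) = -2 + 120053/2184 = 115685/2184 ≈ 52.969)
E² = (115685/2184)² = 13383019225/4769856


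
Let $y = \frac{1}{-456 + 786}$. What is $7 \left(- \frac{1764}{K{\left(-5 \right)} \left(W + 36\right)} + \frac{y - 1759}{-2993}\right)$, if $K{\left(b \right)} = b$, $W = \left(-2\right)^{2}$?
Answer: $\frac{162608159}{2469225} \approx 65.854$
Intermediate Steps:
$W = 4$
$y = \frac{1}{330} \approx 0.0030303$
$7 \left(- \frac{1764}{K{\left(-5 \right)} \left(W + 36\right)} + \frac{y - 1759}{-2993}\right) = 7 \left(- \frac{1764}{\left(-5\right) \left(4 + 36\right)} + \frac{\frac{1}{330} - 1759}{-2993}\right) = 7 \left(- \frac{1764}{\left(-5\right) 40} + \left(\frac{1}{330} - 1759\right) \left(- \frac{1}{2993}\right)\right) = 7 \left(- \frac{1764}{-200} - - \frac{580469}{987690}\right) = 7 \left(\left(-1764\right) \left(- \frac{1}{200}\right) + \frac{580469}{987690}\right) = 7 \left(\frac{441}{50} + \frac{580469}{987690}\right) = 7 \cdot \frac{23229737}{2469225} = \frac{162608159}{2469225}$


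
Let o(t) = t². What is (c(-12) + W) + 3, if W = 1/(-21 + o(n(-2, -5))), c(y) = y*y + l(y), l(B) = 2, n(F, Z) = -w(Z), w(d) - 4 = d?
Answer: 2979/20 ≈ 148.95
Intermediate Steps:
w(d) = 4 + d
n(F, Z) = -4 - Z (n(F, Z) = -(4 + Z) = -4 - Z)
c(y) = 2 + y² (c(y) = y*y + 2 = y² + 2 = 2 + y²)
W = -1/20 (W = 1/(-21 + (-4 - 1*(-5))²) = 1/(-21 + (-4 + 5)²) = 1/(-21 + 1²) = 1/(-21 + 1) = 1/(-20) = -1/20 ≈ -0.050000)
(c(-12) + W) + 3 = ((2 + (-12)²) - 1/20) + 3 = ((2 + 144) - 1/20) + 3 = (146 - 1/20) + 3 = 2919/20 + 3 = 2979/20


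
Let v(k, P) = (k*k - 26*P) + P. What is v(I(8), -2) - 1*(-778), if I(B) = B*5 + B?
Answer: 3132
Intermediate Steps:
I(B) = 6*B (I(B) = 5*B + B = 6*B)
v(k, P) = k² - 25*P (v(k, P) = (k² - 26*P) + P = k² - 25*P)
v(I(8), -2) - 1*(-778) = ((6*8)² - 25*(-2)) - 1*(-778) = (48² + 50) + 778 = (2304 + 50) + 778 = 2354 + 778 = 3132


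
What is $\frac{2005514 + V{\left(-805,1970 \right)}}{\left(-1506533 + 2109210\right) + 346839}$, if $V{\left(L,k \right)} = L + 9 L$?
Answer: $\frac{499366}{237379} \approx 2.1037$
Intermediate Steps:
$V{\left(L,k \right)} = 10 L$
$\frac{2005514 + V{\left(-805,1970 \right)}}{\left(-1506533 + 2109210\right) + 346839} = \frac{2005514 + 10 \left(-805\right)}{\left(-1506533 + 2109210\right) + 346839} = \frac{2005514 - 8050}{602677 + 346839} = \frac{1997464}{949516} = 1997464 \cdot \frac{1}{949516} = \frac{499366}{237379}$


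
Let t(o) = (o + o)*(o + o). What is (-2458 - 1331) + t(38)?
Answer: 1987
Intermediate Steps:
t(o) = 4*o**2 (t(o) = (2*o)*(2*o) = 4*o**2)
(-2458 - 1331) + t(38) = (-2458 - 1331) + 4*38**2 = -3789 + 4*1444 = -3789 + 5776 = 1987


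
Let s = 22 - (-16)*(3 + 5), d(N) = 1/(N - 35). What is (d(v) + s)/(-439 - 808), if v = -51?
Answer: -12899/107242 ≈ -0.12028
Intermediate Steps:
d(N) = 1/(-35 + N)
s = 150 (s = 22 - (-16)*8 = 22 - 4*(-32) = 22 + 128 = 150)
(d(v) + s)/(-439 - 808) = (1/(-35 - 51) + 150)/(-439 - 808) = (1/(-86) + 150)/(-1247) = (-1/86 + 150)*(-1/1247) = (12899/86)*(-1/1247) = -12899/107242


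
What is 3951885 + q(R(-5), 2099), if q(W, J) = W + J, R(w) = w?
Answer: 3953979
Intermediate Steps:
q(W, J) = J + W
3951885 + q(R(-5), 2099) = 3951885 + (2099 - 5) = 3951885 + 2094 = 3953979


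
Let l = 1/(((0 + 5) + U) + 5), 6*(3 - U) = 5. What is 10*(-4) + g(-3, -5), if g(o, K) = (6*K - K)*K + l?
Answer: 6211/73 ≈ 85.082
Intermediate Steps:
U = 13/6 (U = 3 - 1/6*5 = 3 - 5/6 = 13/6 ≈ 2.1667)
l = 6/73 (l = 1/(((0 + 5) + 13/6) + 5) = 1/((5 + 13/6) + 5) = 1/(43/6 + 5) = 1/(73/6) = 6/73 ≈ 0.082192)
g(o, K) = 6/73 + 5*K**2 (g(o, K) = (6*K - K)*K + 6/73 = (5*K)*K + 6/73 = 5*K**2 + 6/73 = 6/73 + 5*K**2)
10*(-4) + g(-3, -5) = 10*(-4) + (6/73 + 5*(-5)**2) = -40 + (6/73 + 5*25) = -40 + (6/73 + 125) = -40 + 9131/73 = 6211/73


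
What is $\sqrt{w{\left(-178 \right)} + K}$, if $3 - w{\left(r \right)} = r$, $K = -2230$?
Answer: $i \sqrt{2049} \approx 45.266 i$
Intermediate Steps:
$w{\left(r \right)} = 3 - r$
$\sqrt{w{\left(-178 \right)} + K} = \sqrt{\left(3 - -178\right) - 2230} = \sqrt{\left(3 + 178\right) - 2230} = \sqrt{181 - 2230} = \sqrt{-2049} = i \sqrt{2049}$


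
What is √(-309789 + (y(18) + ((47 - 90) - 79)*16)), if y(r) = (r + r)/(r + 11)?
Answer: I*√262173137/29 ≈ 558.34*I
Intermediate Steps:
y(r) = 2*r/(11 + r) (y(r) = (2*r)/(11 + r) = 2*r/(11 + r))
√(-309789 + (y(18) + ((47 - 90) - 79)*16)) = √(-309789 + (2*18/(11 + 18) + ((47 - 90) - 79)*16)) = √(-309789 + (2*18/29 + (-43 - 79)*16)) = √(-309789 + (2*18*(1/29) - 122*16)) = √(-309789 + (36/29 - 1952)) = √(-309789 - 56572/29) = √(-9040453/29) = I*√262173137/29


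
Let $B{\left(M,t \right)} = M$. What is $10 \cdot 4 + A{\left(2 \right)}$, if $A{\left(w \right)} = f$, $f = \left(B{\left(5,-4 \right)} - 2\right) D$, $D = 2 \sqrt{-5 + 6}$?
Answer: $46$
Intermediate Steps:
$D = 2$ ($D = 2 \sqrt{1} = 2 \cdot 1 = 2$)
$f = 6$ ($f = \left(5 - 2\right) 2 = 3 \cdot 2 = 6$)
$A{\left(w \right)} = 6$
$10 \cdot 4 + A{\left(2 \right)} = 10 \cdot 4 + 6 = 40 + 6 = 46$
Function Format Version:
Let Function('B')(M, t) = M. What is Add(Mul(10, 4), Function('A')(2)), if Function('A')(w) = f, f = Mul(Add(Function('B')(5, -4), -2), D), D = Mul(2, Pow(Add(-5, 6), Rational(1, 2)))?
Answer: 46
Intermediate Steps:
D = 2 (D = Mul(2, Pow(1, Rational(1, 2))) = Mul(2, 1) = 2)
f = 6 (f = Mul(Add(5, -2), 2) = Mul(3, 2) = 6)
Function('A')(w) = 6
Add(Mul(10, 4), Function('A')(2)) = Add(Mul(10, 4), 6) = Add(40, 6) = 46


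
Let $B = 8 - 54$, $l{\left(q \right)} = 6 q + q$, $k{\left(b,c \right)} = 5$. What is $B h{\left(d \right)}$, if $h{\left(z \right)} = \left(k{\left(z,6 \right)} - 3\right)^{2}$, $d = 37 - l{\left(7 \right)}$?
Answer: $-184$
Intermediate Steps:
$l{\left(q \right)} = 7 q$
$d = -12$ ($d = 37 - 7 \cdot 7 = 37 - 49 = -12$)
$B = -46$ ($B = 8 - 54 = -46$)
$h{\left(z \right)} = 4$ ($h{\left(z \right)} = \left(5 - 3\right)^{2} = 2^{2} = 4$)
$B h{\left(d \right)} = \left(-46\right) 4 = -184$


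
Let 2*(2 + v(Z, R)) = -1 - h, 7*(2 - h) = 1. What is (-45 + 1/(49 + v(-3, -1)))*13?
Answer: -186524/319 ≈ -584.71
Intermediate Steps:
h = 13/7 (h = 2 - 1/7*1 = 2 - 1/7 = 13/7 ≈ 1.8571)
v(Z, R) = -24/7 (v(Z, R) = -2 + (-1 - 1*13/7)/2 = -2 + (-1 - 13/7)/2 = -2 + (1/2)*(-20/7) = -2 - 10/7 = -24/7)
(-45 + 1/(49 + v(-3, -1)))*13 = (-45 + 1/(49 - 24/7))*13 = (-45 + 1/(319/7))*13 = (-45 + 7/319)*13 = -14348/319*13 = -186524/319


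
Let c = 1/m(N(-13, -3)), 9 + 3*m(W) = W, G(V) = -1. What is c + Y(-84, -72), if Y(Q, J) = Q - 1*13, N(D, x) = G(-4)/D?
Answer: -11291/116 ≈ -97.336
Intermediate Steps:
N(D, x) = -1/D
m(W) = -3 + W/3
Y(Q, J) = -13 + Q (Y(Q, J) = Q - 13 = -13 + Q)
c = -39/116 (c = 1/(-3 + (-1/(-13))/3) = 1/(-3 + (-1*(-1/13))/3) = 1/(-3 + (1/3)*(1/13)) = 1/(-3 + 1/39) = 1/(-116/39) = -39/116 ≈ -0.33621)
c + Y(-84, -72) = -39/116 + (-13 - 84) = -39/116 - 97 = -11291/116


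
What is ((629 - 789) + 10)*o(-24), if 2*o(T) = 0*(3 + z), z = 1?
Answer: 0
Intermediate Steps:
o(T) = 0 (o(T) = (0*(3 + 1))/2 = (0*4)/2 = (½)*0 = 0)
((629 - 789) + 10)*o(-24) = ((629 - 789) + 10)*0 = (-160 + 10)*0 = -150*0 = 0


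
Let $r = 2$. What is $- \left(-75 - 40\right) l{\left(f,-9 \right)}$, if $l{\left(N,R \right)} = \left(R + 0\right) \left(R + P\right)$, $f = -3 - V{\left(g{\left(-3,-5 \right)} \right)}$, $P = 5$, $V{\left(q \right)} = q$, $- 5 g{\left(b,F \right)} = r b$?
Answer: $4140$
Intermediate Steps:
$g{\left(b,F \right)} = - \frac{2 b}{5}$
$f = - \frac{21}{5}$ ($f = -3 - \left(- \frac{2}{5}\right) \left(-3\right) = -3 - \frac{6}{5} = - \frac{21}{5} \approx -4.2$)
$l{\left(N,R \right)} = R \left(5 + R\right)$ ($l{\left(N,R \right)} = \left(R + 0\right) \left(R + 5\right) = R \left(5 + R\right)$)
$- \left(-75 - 40\right) l{\left(f,-9 \right)} = - \left(-75 - 40\right) \left(- 9 \left(5 - 9\right)\right) = - \left(-115\right) \left(\left(-9\right) \left(-4\right)\right) = - \left(-115\right) 36 = \left(-1\right) \left(-4140\right) = 4140$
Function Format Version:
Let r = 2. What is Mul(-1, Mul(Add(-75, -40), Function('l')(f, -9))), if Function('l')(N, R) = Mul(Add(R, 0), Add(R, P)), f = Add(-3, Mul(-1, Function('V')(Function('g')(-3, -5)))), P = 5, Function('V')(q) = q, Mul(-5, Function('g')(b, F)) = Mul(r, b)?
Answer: 4140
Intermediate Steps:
Function('g')(b, F) = Mul(Rational(-2, 5), b) (Function('g')(b, F) = Mul(Rational(-1, 5), Mul(2, b)) = Mul(Rational(-2, 5), b))
f = Rational(-21, 5) (f = Add(-3, Mul(-1, Mul(Rational(-2, 5), -3))) = Add(-3, Mul(-1, Rational(6, 5))) = Add(-3, Rational(-6, 5)) = Rational(-21, 5) ≈ -4.2000)
Function('l')(N, R) = Mul(R, Add(5, R)) (Function('l')(N, R) = Mul(Add(R, 0), Add(R, 5)) = Mul(R, Add(5, R)))
Mul(-1, Mul(Add(-75, -40), Function('l')(f, -9))) = Mul(-1, Mul(Add(-75, -40), Mul(-9, Add(5, -9)))) = Mul(-1, Mul(-115, Mul(-9, -4))) = Mul(-1, Mul(-115, 36)) = Mul(-1, -4140) = 4140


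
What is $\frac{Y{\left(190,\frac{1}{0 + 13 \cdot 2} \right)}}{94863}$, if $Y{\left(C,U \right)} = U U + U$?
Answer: $\frac{9}{21375796} \approx 4.2104 \cdot 10^{-7}$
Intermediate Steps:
$Y{\left(C,U \right)} = U + U^{2}$ ($Y{\left(C,U \right)} = U^{2} + U = U + U^{2}$)
$\frac{Y{\left(190,\frac{1}{0 + 13 \cdot 2} \right)}}{94863} = \frac{\frac{1}{0 + 13 \cdot 2} \left(1 + \frac{1}{0 + 13 \cdot 2}\right)}{94863} = \frac{1 + \frac{1}{0 + 26}}{0 + 26} \cdot \frac{1}{94863} = \frac{1 + \frac{1}{26}}{26} \cdot \frac{1}{94863} = \frac{1}{26} \cdot \frac{27}{26} \cdot \frac{1}{94863} = \frac{27}{676} \cdot \frac{1}{94863} = \frac{9}{21375796}$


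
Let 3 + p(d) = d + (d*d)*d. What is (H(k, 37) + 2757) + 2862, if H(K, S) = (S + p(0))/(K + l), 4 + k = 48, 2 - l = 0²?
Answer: 129254/23 ≈ 5619.7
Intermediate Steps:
l = 2 (l = 2 - 1*0² = 2 - 1*0 = 2 + 0 = 2)
k = 44 (k = -4 + 48 = 44)
p(d) = -3 + d + d³ (p(d) = -3 + (d + (d*d)*d) = -3 + (d + d²*d) = -3 + (d + d³) = -3 + d + d³)
H(K, S) = (-3 + S)/(2 + K) (H(K, S) = (S + (-3 + 0 + 0³))/(K + 2) = (S + (-3 + 0 + 0))/(2 + K) = (S - 3)/(2 + K) = (-3 + S)/(2 + K))
(H(k, 37) + 2757) + 2862 = ((-3 + 37)/(2 + 44) + 2757) + 2862 = (34/46 + 2757) + 2862 = ((1/46)*34 + 2757) + 2862 = (17/23 + 2757) + 2862 = 63428/23 + 2862 = 129254/23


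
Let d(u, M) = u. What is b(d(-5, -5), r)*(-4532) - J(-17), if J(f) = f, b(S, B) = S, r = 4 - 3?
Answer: 22677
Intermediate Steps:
r = 1
b(d(-5, -5), r)*(-4532) - J(-17) = -5*(-4532) - 1*(-17) = 22660 + 17 = 22677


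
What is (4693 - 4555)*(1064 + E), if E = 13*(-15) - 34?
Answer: 115230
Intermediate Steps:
E = -229 (E = -195 - 34 = -229)
(4693 - 4555)*(1064 + E) = (4693 - 4555)*(1064 - 229) = 138*835 = 115230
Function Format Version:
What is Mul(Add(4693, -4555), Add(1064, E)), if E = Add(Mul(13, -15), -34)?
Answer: 115230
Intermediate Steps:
E = -229 (E = Add(-195, -34) = -229)
Mul(Add(4693, -4555), Add(1064, E)) = Mul(Add(4693, -4555), Add(1064, -229)) = Mul(138, 835) = 115230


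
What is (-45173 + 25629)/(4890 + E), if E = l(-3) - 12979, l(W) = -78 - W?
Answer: 4886/2041 ≈ 2.3939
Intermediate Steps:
E = -13054 (E = (-78 - 1*(-3)) - 12979 = (-78 + 3) - 12979 = -75 - 12979 = -13054)
(-45173 + 25629)/(4890 + E) = (-45173 + 25629)/(4890 - 13054) = -19544/(-8164) = -19544*(-1/8164) = 4886/2041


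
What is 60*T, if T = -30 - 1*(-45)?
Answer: 900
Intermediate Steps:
T = 15 (T = -30 + 45 = 15)
60*T = 60*15 = 900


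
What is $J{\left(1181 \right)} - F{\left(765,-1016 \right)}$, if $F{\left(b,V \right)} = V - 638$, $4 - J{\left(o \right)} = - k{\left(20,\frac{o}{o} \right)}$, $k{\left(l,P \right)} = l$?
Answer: $1678$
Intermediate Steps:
$J{\left(o \right)} = 24$ ($J{\left(o \right)} = 4 - \left(-1\right) 20 = 4 - -20 = 4 + 20 = 24$)
$F{\left(b,V \right)} = -638 + V$ ($F{\left(b,V \right)} = V - 638 = -638 + V$)
$J{\left(1181 \right)} - F{\left(765,-1016 \right)} = 24 - \left(-638 - 1016\right) = 24 - -1654 = 24 + 1654 = 1678$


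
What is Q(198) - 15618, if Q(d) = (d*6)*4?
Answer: -10866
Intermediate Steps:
Q(d) = 24*d (Q(d) = (6*d)*4 = 24*d)
Q(198) - 15618 = 24*198 - 15618 = 4752 - 15618 = -10866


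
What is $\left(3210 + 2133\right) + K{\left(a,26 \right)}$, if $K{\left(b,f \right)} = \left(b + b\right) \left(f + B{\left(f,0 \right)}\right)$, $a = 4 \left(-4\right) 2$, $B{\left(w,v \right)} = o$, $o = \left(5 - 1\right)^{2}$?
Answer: $2655$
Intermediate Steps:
$o = 16$ ($o = 4^{2} = 16$)
$B{\left(w,v \right)} = 16$
$a = -32$ ($a = \left(-16\right) 2 = -32$)
$K{\left(b,f \right)} = 2 b \left(16 + f\right)$ ($K{\left(b,f \right)} = \left(b + b\right) \left(f + 16\right) = 2 b \left(16 + f\right)$)
$\left(3210 + 2133\right) + K{\left(a,26 \right)} = \left(3210 + 2133\right) + 2 \left(-32\right) \left(16 + 26\right) = 5343 + 2 \left(-32\right) 42 = 5343 - 2688 = 2655$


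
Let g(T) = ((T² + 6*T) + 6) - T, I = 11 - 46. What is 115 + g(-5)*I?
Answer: -95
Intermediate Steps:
I = -35
g(T) = 6 + T² + 5*T (g(T) = (6 + T² + 6*T) - T = 6 + T² + 5*T)
115 + g(-5)*I = 115 + (6 + (-5)² + 5*(-5))*(-35) = 115 + (6 + 25 - 25)*(-35) = 115 + 6*(-35) = 115 - 210 = -95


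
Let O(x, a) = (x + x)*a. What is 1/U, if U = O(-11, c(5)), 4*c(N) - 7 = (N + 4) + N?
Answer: -2/231 ≈ -0.0086580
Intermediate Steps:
c(N) = 11/4 + N/2 (c(N) = 7/4 + ((N + 4) + N)/4 = 7/4 + ((4 + N) + N)/4 = 7/4 + (4 + 2*N)/4 = 7/4 + (1 + N/2) = 11/4 + N/2)
O(x, a) = 2*a*x (O(x, a) = (2*x)*a = 2*a*x)
U = -231/2 (U = 2*(11/4 + (½)*5)*(-11) = 2*(11/4 + 5/2)*(-11) = 2*(21/4)*(-11) = -231/2 ≈ -115.50)
1/U = 1/(-231/2) = -2/231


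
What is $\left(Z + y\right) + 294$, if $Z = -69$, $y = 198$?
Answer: $423$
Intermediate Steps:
$\left(Z + y\right) + 294 = \left(-69 + 198\right) + 294 = 129 + 294 = 423$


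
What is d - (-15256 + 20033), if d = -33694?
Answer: -38471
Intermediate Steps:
d - (-15256 + 20033) = -33694 - (-15256 + 20033) = -33694 - 1*4777 = -33694 - 4777 = -38471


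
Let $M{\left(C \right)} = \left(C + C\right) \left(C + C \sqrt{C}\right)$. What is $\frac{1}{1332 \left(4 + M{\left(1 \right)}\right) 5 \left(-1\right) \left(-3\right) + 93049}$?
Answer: $\frac{1}{252889} \approx 3.9543 \cdot 10^{-6}$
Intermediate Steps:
$M{\left(C \right)} = 2 C \left(C + C^{\frac{3}{2}}\right)$
$\frac{1}{1332 \left(4 + M{\left(1 \right)}\right) 5 \left(-1\right) \left(-3\right) + 93049} = \frac{1}{1332 \left(4 + \left(2 \cdot 1^{2} + 2 \cdot 1^{\frac{5}{2}}\right)\right) 5 \left(-1\right) \left(-3\right) + 93049} = \frac{1}{1332 \left(4 + \left(2 \cdot 1 + 2 \cdot 1\right)\right) \left(\left(-5\right) \left(-3\right)\right) + 93049} = \frac{1}{1332 \left(4 + \left(2 + 2\right)\right) 15 + 93049} = \frac{1}{1332 \left(4 + 4\right) 15 + 93049} = \frac{1}{1332 \cdot 8 \cdot 15 + 93049} = \frac{1}{1332 \cdot 120 + 93049} = \frac{1}{159840 + 93049} = \frac{1}{252889}$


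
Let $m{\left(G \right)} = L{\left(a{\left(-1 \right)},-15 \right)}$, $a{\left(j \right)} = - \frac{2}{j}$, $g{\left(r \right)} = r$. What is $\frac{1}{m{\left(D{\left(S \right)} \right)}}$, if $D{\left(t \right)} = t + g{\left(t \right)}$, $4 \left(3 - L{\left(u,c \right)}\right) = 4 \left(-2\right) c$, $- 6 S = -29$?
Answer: $- \frac{1}{27} \approx -0.037037$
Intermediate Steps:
$S = \frac{29}{6}$ ($S = \left(- \frac{1}{6}\right) \left(-29\right) = \frac{29}{6} \approx 4.8333$)
$L{\left(u,c \right)} = 3 + 2 c$ ($L{\left(u,c \right)} = 3 - \frac{4 \left(-2\right) c}{4} = 3 - \frac{\left(-8\right) c}{4} = 3 + 2 c$)
$D{\left(t \right)} = 2 t$ ($D{\left(t \right)} = t + t = 2 t$)
$m{\left(G \right)} = -27$ ($m{\left(G \right)} = 3 + 2 \left(-15\right) = 3 - 30 = -27$)
$\frac{1}{m{\left(D{\left(S \right)} \right)}} = \frac{1}{-27} = - \frac{1}{27}$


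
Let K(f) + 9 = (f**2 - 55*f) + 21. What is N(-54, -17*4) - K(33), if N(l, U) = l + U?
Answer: 592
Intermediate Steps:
N(l, U) = U + l
K(f) = 12 + f**2 - 55*f (K(f) = -9 + ((f**2 - 55*f) + 21) = -9 + (21 + f**2 - 55*f) = 12 + f**2 - 55*f)
N(-54, -17*4) - K(33) = (-17*4 - 54) - (12 + 33**2 - 55*33) = (-68 - 54) - (12 + 1089 - 1815) = -122 - 1*(-714) = -122 + 714 = 592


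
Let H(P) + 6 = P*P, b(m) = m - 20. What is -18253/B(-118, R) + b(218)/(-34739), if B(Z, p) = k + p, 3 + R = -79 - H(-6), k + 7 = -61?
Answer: 634055327/6253020 ≈ 101.40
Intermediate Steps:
b(m) = -20 + m
k = -68 (k = -7 - 61 = -68)
H(P) = -6 + P**2 (H(P) = -6 + P*P = -6 + P**2)
R = -112 (R = -3 + (-79 - (-6 + (-6)**2)) = -3 + (-79 - (-6 + 36)) = -3 + (-79 - 1*30) = -3 + (-79 - 30) = -3 - 109 = -112)
B(Z, p) = -68 + p
-18253/B(-118, R) + b(218)/(-34739) = -18253/(-68 - 112) + (-20 + 218)/(-34739) = -18253/(-180) + 198*(-1/34739) = -18253*(-1/180) - 198/34739 = 18253/180 - 198/34739 = 634055327/6253020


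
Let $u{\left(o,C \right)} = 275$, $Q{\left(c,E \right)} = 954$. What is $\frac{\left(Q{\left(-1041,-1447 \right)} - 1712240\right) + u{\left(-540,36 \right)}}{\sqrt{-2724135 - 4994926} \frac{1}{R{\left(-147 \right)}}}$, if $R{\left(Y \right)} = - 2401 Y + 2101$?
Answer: $\frac{607491033528 i \sqrt{7719061}}{7719061} \approx 2.1865 \cdot 10^{8} i$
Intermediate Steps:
$R{\left(Y \right)} = 2101 - 2401 Y$
$\frac{\left(Q{\left(-1041,-1447 \right)} - 1712240\right) + u{\left(-540,36 \right)}}{\sqrt{-2724135 - 4994926} \frac{1}{R{\left(-147 \right)}}} = \frac{\left(954 - 1712240\right) + 275}{\sqrt{-2724135 - 4994926} \frac{1}{2101 - -352947}} = \frac{-1711286 + 275}{\sqrt{-7719061} \frac{1}{2101 + 352947}} = - \frac{1711011}{i \sqrt{7719061} \cdot \frac{1}{355048}} = - \frac{1711011}{\frac{1}{355048} i \sqrt{7719061}} = - 1711011 \left(- \frac{355048 i \sqrt{7719061}}{7719061}\right) = \frac{607491033528 i \sqrt{7719061}}{7719061}$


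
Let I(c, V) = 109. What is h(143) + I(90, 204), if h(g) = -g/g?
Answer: 108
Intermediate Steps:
h(g) = -1 (h(g) = -1*1 = -1)
h(143) + I(90, 204) = -1 + 109 = 108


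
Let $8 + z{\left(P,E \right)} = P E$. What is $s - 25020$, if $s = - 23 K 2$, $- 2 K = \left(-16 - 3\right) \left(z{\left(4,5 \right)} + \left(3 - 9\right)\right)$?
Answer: $-27642$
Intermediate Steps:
$z{\left(P,E \right)} = -8 + E P$ ($z{\left(P,E \right)} = -8 + P E = -8 + E P$)
$K = 57$ ($K = - \frac{\left(-16 - 3\right) \left(\left(-8 + 5 \cdot 4\right) + \left(3 - 9\right)\right)}{2} = - \frac{\left(-19\right) \left(\left(-8 + 20\right) + \left(3 - 9\right)\right)}{2} = - \frac{\left(-19\right) \left(12 - 6\right)}{2} = - \frac{\left(-19\right) 6}{2} = \left(- \frac{1}{2}\right) \left(-114\right) = 57$)
$s = -2622$ ($s = \left(-23\right) 57 \cdot 2 = \left(-1311\right) 2 = -2622$)
$s - 25020 = -2622 - 25020 = -27642$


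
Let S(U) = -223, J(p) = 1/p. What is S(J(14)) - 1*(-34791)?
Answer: 34568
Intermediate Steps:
S(J(14)) - 1*(-34791) = -223 - 1*(-34791) = -223 + 34791 = 34568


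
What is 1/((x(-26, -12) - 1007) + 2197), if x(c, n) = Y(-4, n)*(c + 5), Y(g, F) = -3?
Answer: 1/1253 ≈ 0.00079808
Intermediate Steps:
x(c, n) = -15 - 3*c (x(c, n) = -3*(c + 5) = -3*(5 + c) = -15 - 3*c)
1/((x(-26, -12) - 1007) + 2197) = 1/(((-15 - 3*(-26)) - 1007) + 2197) = 1/(((-15 + 78) - 1007) + 2197) = 1/((63 - 1007) + 2197) = 1/(-944 + 2197) = 1/1253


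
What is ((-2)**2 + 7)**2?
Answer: 121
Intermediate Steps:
((-2)**2 + 7)**2 = (4 + 7)**2 = 11**2 = 121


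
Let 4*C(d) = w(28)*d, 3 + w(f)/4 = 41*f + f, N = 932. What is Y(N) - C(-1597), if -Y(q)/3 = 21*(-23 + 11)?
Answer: 1874037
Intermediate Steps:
w(f) = -12 + 168*f (w(f) = -12 + 4*(41*f + f) = -12 + 4*(42*f) = -12 + 168*f)
Y(q) = 756 (Y(q) = -63*(-23 + 11) = -63*(-12) = -3*(-252) = 756)
C(d) = 1173*d (C(d) = ((-12 + 168*28)*d)/4 = ((-12 + 4704)*d)/4 = (4692*d)/4 = 1173*d)
Y(N) - C(-1597) = 756 - 1173*(-1597) = 756 - 1*(-1873281) = 756 + 1873281 = 1874037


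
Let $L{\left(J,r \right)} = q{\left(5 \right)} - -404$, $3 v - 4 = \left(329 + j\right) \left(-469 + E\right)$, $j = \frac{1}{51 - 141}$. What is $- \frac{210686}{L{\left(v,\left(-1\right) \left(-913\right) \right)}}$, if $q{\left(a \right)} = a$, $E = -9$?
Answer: $- \frac{210686}{409} \approx -515.13$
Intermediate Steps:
$j = - \frac{1}{90}$ ($j = \frac{1}{-90} = - \frac{1}{90} \approx -0.011111$)
$v = - \frac{7076371}{135}$ ($v = \frac{4}{3} + \frac{\left(329 - \frac{1}{90}\right) \left(-469 - 9\right)}{3} = \frac{4}{3} + \frac{\frac{29609}{90} \left(-478\right)}{3} = \frac{4}{3} + \frac{1}{3} \left(- \frac{7076551}{45}\right) = \frac{4}{3} - \frac{7076551}{135} = - \frac{7076371}{135} \approx -52418.0$)
$L{\left(J,r \right)} = 409$ ($L{\left(J,r \right)} = 5 - -404 = 5 + 404 = 409$)
$- \frac{210686}{L{\left(v,\left(-1\right) \left(-913\right) \right)}} = - \frac{210686}{409}$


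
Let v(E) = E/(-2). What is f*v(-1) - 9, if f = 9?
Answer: -9/2 ≈ -4.5000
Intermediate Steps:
v(E) = -E/2 (v(E) = E*(-1/2) = -E/2)
f*v(-1) - 9 = 9*(-1/2*(-1)) - 9 = 9*(1/2) - 9 = 9/2 - 9 = -9/2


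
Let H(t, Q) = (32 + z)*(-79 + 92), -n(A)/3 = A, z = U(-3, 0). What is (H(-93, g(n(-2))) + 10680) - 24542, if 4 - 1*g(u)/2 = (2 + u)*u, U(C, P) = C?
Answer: -13485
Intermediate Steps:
z = -3
n(A) = -3*A
g(u) = 8 - 2*u*(2 + u) (g(u) = 8 - 2*(2 + u)*u = 8 - 2*u*(2 + u))
H(t, Q) = 377 (H(t, Q) = (32 - 3)*(-79 + 92) = 29*13 = 377)
(H(-93, g(n(-2))) + 10680) - 24542 = (377 + 10680) - 24542 = 11057 - 24542 = -13485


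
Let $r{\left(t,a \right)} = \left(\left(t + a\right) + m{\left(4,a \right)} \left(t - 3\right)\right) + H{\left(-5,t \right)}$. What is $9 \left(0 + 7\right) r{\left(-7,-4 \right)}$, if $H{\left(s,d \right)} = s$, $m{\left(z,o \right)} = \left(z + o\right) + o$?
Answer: $1512$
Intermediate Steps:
$m{\left(z,o \right)} = z + 2 o$ ($m{\left(z,o \right)} = \left(o + z\right) + o = z + 2 o$)
$r{\left(t,a \right)} = -5 + a + t + \left(-3 + t\right) \left(4 + 2 a\right)$ ($r{\left(t,a \right)} = \left(\left(t + a\right) + \left(4 + 2 a\right) \left(t - 3\right)\right) - 5 = \left(\left(a + t\right) + \left(4 + 2 a\right) \left(-3 + t\right)\right) - 5 = \left(\left(a + t\right) + \left(-3 + t\right) \left(4 + 2 a\right)\right) - 5 = \left(a + t + \left(-3 + t\right) \left(4 + 2 a\right)\right) - 5 = -5 + a + t + \left(-3 + t\right) \left(4 + 2 a\right)$)
$9 \left(0 + 7\right) r{\left(-7,-4 \right)} = 9 \left(0 + 7\right) \left(-17 - 7 - -20 + 2 \left(-7\right) \left(2 - 4\right)\right) = 9 \cdot 7 \left(-17 - 7 + 20 + 2 \left(-7\right) \left(-2\right)\right) = 63 \left(-17 - 7 + 20 + 28\right) = 63 \cdot 24 = 1512$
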